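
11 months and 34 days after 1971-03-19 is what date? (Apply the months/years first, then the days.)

Adding 11 months and 34 days from March 19, 1971: first the month/year part, then the days.
month 3 + 11 = 14, which is month 2 of year 1972 → February 1972.
Day 19 is valid in February, giving February 19, 1972.
Now add 34 days from February 19, 1972.
February has 29 days, so 29 − 19 = 10 days remain after February 19, 1972; 34 − 10 = 24 left.
24 days into March 1972 → March 24, 1972.

March 24, 1972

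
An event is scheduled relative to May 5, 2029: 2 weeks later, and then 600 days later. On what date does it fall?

Adding 2 weeks (= 14 days) from May 5, 2029:
May has 31 days; 5 + 14 = 19, still in May.
Adding 600 days from May 19, 2029:
May has 31 days, so 31 − 19 = 12 days remain after May 19, 2029; 600 − 12 = 588 left.
June 2029 has 30 days: 588 − 30 = 558 left.
July 2029 has 31 days: 558 − 31 = 527 left.
August 2029 has 31 days: 527 − 31 = 496 left.
September 2029 has 30 days: 496 − 30 = 466 left.
October 2029 has 31 days: 466 − 31 = 435 left.
November 2029 has 30 days: 435 − 30 = 405 left.
December 2029 has 31 days: 405 − 31 = 374 left.
January 2030 has 31 days: 374 − 31 = 343 left.
February 2030 has 28 days (2030 is not a leap year): 343 − 28 = 315 left.
March 2030 has 31 days: 315 − 31 = 284 left.
April 2030 has 30 days: 284 − 30 = 254 left.
May 2030 has 31 days: 254 − 31 = 223 left.
June 2030 has 30 days: 223 − 30 = 193 left.
July 2030 has 31 days: 193 − 31 = 162 left.
August 2030 has 31 days: 162 − 31 = 131 left.
September 2030 has 30 days: 131 − 30 = 101 left.
October 2030 has 31 days: 101 − 31 = 70 left.
November 2030 has 30 days: 70 − 30 = 40 left.
December 2030 has 31 days: 40 − 31 = 9 left.
9 days into January 2031 → January 9, 2031.

January 9, 2031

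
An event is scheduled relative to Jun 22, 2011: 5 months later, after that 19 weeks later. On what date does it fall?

April 3, 2012

Advancing 5 months from June 22, 2011:
month 6 + 5 = 11 → November 2011.
Day 22 is valid in November, giving November 22, 2011.
Counting forward 19 weeks (= 133 days) from November 22, 2011:
November has 30 days, so 30 − 22 = 8 days remain after November 22, 2011; 133 − 8 = 125 left.
December 2011 has 31 days: 125 − 31 = 94 left.
January 2012 has 31 days: 94 − 31 = 63 left.
February 2012 has 29 days (2012 is a leap year): 63 − 29 = 34 left.
March 2012 has 31 days: 34 − 31 = 3 left.
3 days into April 2012 → April 3, 2012.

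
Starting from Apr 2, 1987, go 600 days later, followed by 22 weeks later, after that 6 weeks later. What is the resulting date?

June 6, 1989

Advancing 600 days from April 2, 1987:
April has 30 days, so 30 − 2 = 28 days remain after April 2, 1987; 600 − 28 = 572 left.
May 1987 has 31 days: 572 − 31 = 541 left.
June 1987 has 30 days: 541 − 30 = 511 left.
July 1987 has 31 days: 511 − 31 = 480 left.
August 1987 has 31 days: 480 − 31 = 449 left.
September 1987 has 30 days: 449 − 30 = 419 left.
October 1987 has 31 days: 419 − 31 = 388 left.
November 1987 has 30 days: 388 − 30 = 358 left.
December 1987 has 31 days: 358 − 31 = 327 left.
January 1988 has 31 days: 327 − 31 = 296 left.
February 1988 has 29 days (1988 is a leap year): 296 − 29 = 267 left.
March 1988 has 31 days: 267 − 31 = 236 left.
April 1988 has 30 days: 236 − 30 = 206 left.
May 1988 has 31 days: 206 − 31 = 175 left.
June 1988 has 30 days: 175 − 30 = 145 left.
July 1988 has 31 days: 145 − 31 = 114 left.
August 1988 has 31 days: 114 − 31 = 83 left.
September 1988 has 30 days: 83 − 30 = 53 left.
October 1988 has 31 days: 53 − 31 = 22 left.
22 days into November 1988 → November 22, 1988.
Adding 22 weeks (= 154 days) from November 22, 1988:
November has 30 days, so 30 − 22 = 8 days remain after November 22, 1988; 154 − 8 = 146 left.
December 1988 has 31 days: 146 − 31 = 115 left.
January 1989 has 31 days: 115 − 31 = 84 left.
February 1989 has 28 days (1989 is not a leap year): 84 − 28 = 56 left.
March 1989 has 31 days: 56 − 31 = 25 left.
25 days into April 1989 → April 25, 1989.
Advancing 6 weeks (= 42 days) from April 25, 1989:
April has 30 days, so 30 − 25 = 5 days remain after April 25, 1989; 42 − 5 = 37 left.
May 1989 has 31 days: 37 − 31 = 6 left.
6 days into June 1989 → June 6, 1989.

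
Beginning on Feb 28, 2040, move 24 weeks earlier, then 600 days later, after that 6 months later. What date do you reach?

November 5, 2041

Counting back 24 weeks (= 168 days) from February 28, 2040:
Going back 28 days from February 28, 2040 reaches the end of the previous month; 168 − 28 = 140 left.
January 2040 has 31 days: 140 − 31 = 109 left.
December 2039 has 31 days: 109 − 31 = 78 left.
November 2039 has 30 days: 78 − 30 = 48 left.
October 2039 has 31 days: 48 − 31 = 17 left.
September 2039 has 30 days; 30 − 17 = 13 → September 13, 2039.
Counting forward 600 days from September 13, 2039:
September has 30 days, so 30 − 13 = 17 days remain after September 13, 2039; 600 − 17 = 583 left.
October 2039 has 31 days: 583 − 31 = 552 left.
November 2039 has 30 days: 552 − 30 = 522 left.
December 2039 has 31 days: 522 − 31 = 491 left.
January 2040 has 31 days: 491 − 31 = 460 left.
February 2040 has 29 days (2040 is a leap year): 460 − 29 = 431 left.
March 2040 has 31 days: 431 − 31 = 400 left.
April 2040 has 30 days: 400 − 30 = 370 left.
May 2040 has 31 days: 370 − 31 = 339 left.
June 2040 has 30 days: 339 − 30 = 309 left.
July 2040 has 31 days: 309 − 31 = 278 left.
August 2040 has 31 days: 278 − 31 = 247 left.
September 2040 has 30 days: 247 − 30 = 217 left.
October 2040 has 31 days: 217 − 31 = 186 left.
November 2040 has 30 days: 186 − 30 = 156 left.
December 2040 has 31 days: 156 − 31 = 125 left.
January 2041 has 31 days: 125 − 31 = 94 left.
February 2041 has 28 days (2041 is not a leap year): 94 − 28 = 66 left.
March 2041 has 31 days: 66 − 31 = 35 left.
April 2041 has 30 days: 35 − 30 = 5 left.
5 days into May 2041 → May 5, 2041.
Advancing 6 months from May 5, 2041:
month 5 + 6 = 11 → November 2041.
Day 5 is valid in November, giving November 5, 2041.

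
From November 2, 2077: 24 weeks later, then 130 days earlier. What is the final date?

December 10, 2077

Counting forward 24 weeks (= 168 days) from November 2, 2077:
November has 30 days, so 30 − 2 = 28 days remain after November 2, 2077; 168 − 28 = 140 left.
December 2077 has 31 days: 140 − 31 = 109 left.
January 2078 has 31 days: 109 − 31 = 78 left.
February 2078 has 28 days (2078 is not a leap year): 78 − 28 = 50 left.
March 2078 has 31 days: 50 − 31 = 19 left.
19 days into April 2078 → April 19, 2078.
Counting back 130 days from April 19, 2078:
Going back 19 days from April 19, 2078 reaches the end of the previous month; 130 − 19 = 111 left.
March 2078 has 31 days: 111 − 31 = 80 left.
February 2078 has 28 days (2078 is not a leap year): 80 − 28 = 52 left.
January 2078 has 31 days: 52 − 31 = 21 left.
December 2077 has 31 days; 31 − 21 = 10 → December 10, 2077.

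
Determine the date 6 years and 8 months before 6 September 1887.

Counting back 6 years and 8 months from September 6, 1887.
-6 years → 1881; month 9 − 8 = 1 → January 1881.
Day 6 is valid in January, giving January 6, 1881.

January 6, 1881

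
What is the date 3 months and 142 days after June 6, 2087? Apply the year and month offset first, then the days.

January 26, 2088

Adding 3 months and 142 days from June 6, 2087: first the month/year part, then the days.
month 6 + 3 = 9 → September 2087.
Day 6 is valid in September, giving September 6, 2087.
Now add 142 days from September 6, 2087.
September has 30 days, so 30 − 6 = 24 days remain after September 6, 2087; 142 − 24 = 118 left.
October 2087 has 31 days: 118 − 31 = 87 left.
November 2087 has 30 days: 87 − 30 = 57 left.
December 2087 has 31 days: 57 − 31 = 26 left.
26 days into January 2088 → January 26, 2088.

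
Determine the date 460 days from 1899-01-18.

April 23, 1900

Counting forward 460 days from January 18, 1899.
January has 31 days, so 31 − 18 = 13 days remain after January 18, 1899; 460 − 13 = 447 left.
February 1899 has 28 days (1899 is not a leap year): 447 − 28 = 419 left.
March 1899 has 31 days: 419 − 31 = 388 left.
April 1899 has 30 days: 388 − 30 = 358 left.
May 1899 has 31 days: 358 − 31 = 327 left.
June 1899 has 30 days: 327 − 30 = 297 left.
July 1899 has 31 days: 297 − 31 = 266 left.
August 1899 has 31 days: 266 − 31 = 235 left.
September 1899 has 30 days: 235 − 30 = 205 left.
October 1899 has 31 days: 205 − 31 = 174 left.
November 1899 has 30 days: 174 − 30 = 144 left.
December 1899 has 31 days: 144 − 31 = 113 left.
January 1900 has 31 days: 113 − 31 = 82 left.
February 1900 has 28 days (1900 is not a leap year (divisible by 100 but not 400)): 82 − 28 = 54 left.
March 1900 has 31 days: 54 − 31 = 23 left.
23 days into April 1900 → April 23, 1900.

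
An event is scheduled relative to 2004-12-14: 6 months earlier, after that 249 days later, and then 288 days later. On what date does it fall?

December 3, 2005

Subtracting 6 months from December 14, 2004:
month 12 − 6 = 6 → June 2004.
Day 14 is valid in June, giving June 14, 2004.
Counting forward 249 days from June 14, 2004:
June has 30 days, so 30 − 14 = 16 days remain after June 14, 2004; 249 − 16 = 233 left.
July 2004 has 31 days: 233 − 31 = 202 left.
August 2004 has 31 days: 202 − 31 = 171 left.
September 2004 has 30 days: 171 − 30 = 141 left.
October 2004 has 31 days: 141 − 31 = 110 left.
November 2004 has 30 days: 110 − 30 = 80 left.
December 2004 has 31 days: 80 − 31 = 49 left.
January 2005 has 31 days: 49 − 31 = 18 left.
18 days into February 2005 → February 18, 2005.
Advancing 288 days from February 18, 2005:
February has 28 days, so 28 − 18 = 10 days remain after February 18, 2005; 288 − 10 = 278 left.
March 2005 has 31 days: 278 − 31 = 247 left.
April 2005 has 30 days: 247 − 30 = 217 left.
May 2005 has 31 days: 217 − 31 = 186 left.
June 2005 has 30 days: 186 − 30 = 156 left.
July 2005 has 31 days: 156 − 31 = 125 left.
August 2005 has 31 days: 125 − 31 = 94 left.
September 2005 has 30 days: 94 − 30 = 64 left.
October 2005 has 31 days: 64 − 31 = 33 left.
November 2005 has 30 days: 33 − 30 = 3 left.
3 days into December 2005 → December 3, 2005.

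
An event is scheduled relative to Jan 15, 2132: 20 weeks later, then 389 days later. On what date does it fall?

Counting forward 20 weeks (= 140 days) from January 15, 2132:
January has 31 days, so 31 − 15 = 16 days remain after January 15, 2132; 140 − 16 = 124 left.
February 2132 has 29 days (2132 is a leap year): 124 − 29 = 95 left.
March 2132 has 31 days: 95 − 31 = 64 left.
April 2132 has 30 days: 64 − 30 = 34 left.
May 2132 has 31 days: 34 − 31 = 3 left.
3 days into June 2132 → June 3, 2132.
Advancing 389 days from June 3, 2132:
June has 30 days, so 30 − 3 = 27 days remain after June 3, 2132; 389 − 27 = 362 left.
July 2132 has 31 days: 362 − 31 = 331 left.
August 2132 has 31 days: 331 − 31 = 300 left.
September 2132 has 30 days: 300 − 30 = 270 left.
October 2132 has 31 days: 270 − 31 = 239 left.
November 2132 has 30 days: 239 − 30 = 209 left.
December 2132 has 31 days: 209 − 31 = 178 left.
January 2133 has 31 days: 178 − 31 = 147 left.
February 2133 has 28 days (2133 is not a leap year): 147 − 28 = 119 left.
March 2133 has 31 days: 119 − 31 = 88 left.
April 2133 has 30 days: 88 − 30 = 58 left.
May 2133 has 31 days: 58 − 31 = 27 left.
27 days into June 2133 → June 27, 2133.

June 27, 2133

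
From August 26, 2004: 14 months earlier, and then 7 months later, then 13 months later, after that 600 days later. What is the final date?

Subtracting 14 months from August 26, 2004:
month 8 − 14 = -6, which is month 6 of year 2003 → June 2003.
Day 26 is valid in June, giving June 26, 2003.
Advancing 7 months from June 26, 2003:
month 6 + 7 = 13, which is month 1 of year 2004 → January 2004.
Day 26 is valid in January, giving January 26, 2004.
Counting forward 13 months from January 26, 2004:
month 1 + 13 = 14, which is month 2 of year 2005 → February 2005.
Day 26 is valid in February, giving February 26, 2005.
Advancing 600 days from February 26, 2005:
February has 28 days, so 28 − 26 = 2 days remain after February 26, 2005; 600 − 2 = 598 left.
March 2005 has 31 days: 598 − 31 = 567 left.
April 2005 has 30 days: 567 − 30 = 537 left.
May 2005 has 31 days: 537 − 31 = 506 left.
June 2005 has 30 days: 506 − 30 = 476 left.
July 2005 has 31 days: 476 − 31 = 445 left.
August 2005 has 31 days: 445 − 31 = 414 left.
September 2005 has 30 days: 414 − 30 = 384 left.
October 2005 has 31 days: 384 − 31 = 353 left.
November 2005 has 30 days: 353 − 30 = 323 left.
December 2005 has 31 days: 323 − 31 = 292 left.
January 2006 has 31 days: 292 − 31 = 261 left.
February 2006 has 28 days (2006 is not a leap year): 261 − 28 = 233 left.
March 2006 has 31 days: 233 − 31 = 202 left.
April 2006 has 30 days: 202 − 30 = 172 left.
May 2006 has 31 days: 172 − 31 = 141 left.
June 2006 has 30 days: 141 − 30 = 111 left.
July 2006 has 31 days: 111 − 31 = 80 left.
August 2006 has 31 days: 80 − 31 = 49 left.
September 2006 has 30 days: 49 − 30 = 19 left.
19 days into October 2006 → October 19, 2006.

October 19, 2006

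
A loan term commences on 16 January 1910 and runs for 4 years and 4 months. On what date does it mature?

May 16, 1914

Adding 4 years and 4 months from January 16, 1910.
+4 years → 1914; month 1 + 4 = 5 → May 1914.
Day 16 is valid in May, giving May 16, 1914.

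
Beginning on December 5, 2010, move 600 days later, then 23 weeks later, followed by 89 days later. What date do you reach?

Adding 600 days from December 5, 2010:
December has 31 days, so 31 − 5 = 26 days remain after December 5, 2010; 600 − 26 = 574 left.
January 2011 has 31 days: 574 − 31 = 543 left.
February 2011 has 28 days (2011 is not a leap year): 543 − 28 = 515 left.
March 2011 has 31 days: 515 − 31 = 484 left.
April 2011 has 30 days: 484 − 30 = 454 left.
May 2011 has 31 days: 454 − 31 = 423 left.
June 2011 has 30 days: 423 − 30 = 393 left.
July 2011 has 31 days: 393 − 31 = 362 left.
August 2011 has 31 days: 362 − 31 = 331 left.
September 2011 has 30 days: 331 − 30 = 301 left.
October 2011 has 31 days: 301 − 31 = 270 left.
November 2011 has 30 days: 270 − 30 = 240 left.
December 2011 has 31 days: 240 − 31 = 209 left.
January 2012 has 31 days: 209 − 31 = 178 left.
February 2012 has 29 days (2012 is a leap year): 178 − 29 = 149 left.
March 2012 has 31 days: 149 − 31 = 118 left.
April 2012 has 30 days: 118 − 30 = 88 left.
May 2012 has 31 days: 88 − 31 = 57 left.
June 2012 has 30 days: 57 − 30 = 27 left.
27 days into July 2012 → July 27, 2012.
Counting forward 23 weeks (= 161 days) from July 27, 2012:
July has 31 days, so 31 − 27 = 4 days remain after July 27, 2012; 161 − 4 = 157 left.
August 2012 has 31 days: 157 − 31 = 126 left.
September 2012 has 30 days: 126 − 30 = 96 left.
October 2012 has 31 days: 96 − 31 = 65 left.
November 2012 has 30 days: 65 − 30 = 35 left.
December 2012 has 31 days: 35 − 31 = 4 left.
4 days into January 2013 → January 4, 2013.
Advancing 89 days from January 4, 2013:
January has 31 days, so 31 − 4 = 27 days remain after January 4, 2013; 89 − 27 = 62 left.
February 2013 has 28 days (2013 is not a leap year): 62 − 28 = 34 left.
March 2013 has 31 days: 34 − 31 = 3 left.
3 days into April 2013 → April 3, 2013.

April 3, 2013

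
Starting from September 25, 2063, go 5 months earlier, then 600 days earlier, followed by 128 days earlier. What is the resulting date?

April 27, 2061

Subtracting 5 months from September 25, 2063:
month 9 − 5 = 4 → April 2063.
Day 25 is valid in April, giving April 25, 2063.
Counting back 600 days from April 25, 2063:
Going back 25 days from April 25, 2063 reaches the end of the previous month; 600 − 25 = 575 left.
March 2063 has 31 days: 575 − 31 = 544 left.
February 2063 has 28 days (2063 is not a leap year): 544 − 28 = 516 left.
January 2063 has 31 days: 516 − 31 = 485 left.
December 2062 has 31 days: 485 − 31 = 454 left.
November 2062 has 30 days: 454 − 30 = 424 left.
October 2062 has 31 days: 424 − 31 = 393 left.
September 2062 has 30 days: 393 − 30 = 363 left.
August 2062 has 31 days: 363 − 31 = 332 left.
July 2062 has 31 days: 332 − 31 = 301 left.
June 2062 has 30 days: 301 − 30 = 271 left.
May 2062 has 31 days: 271 − 31 = 240 left.
April 2062 has 30 days: 240 − 30 = 210 left.
March 2062 has 31 days: 210 − 31 = 179 left.
February 2062 has 28 days (2062 is not a leap year): 179 − 28 = 151 left.
January 2062 has 31 days: 151 − 31 = 120 left.
December 2061 has 31 days: 120 − 31 = 89 left.
November 2061 has 30 days: 89 − 30 = 59 left.
October 2061 has 31 days: 59 − 31 = 28 left.
September 2061 has 30 days; 30 − 28 = 2 → September 2, 2061.
Going back 128 days from September 2, 2061:
Going back 2 days from September 2, 2061 reaches the end of the previous month; 128 − 2 = 126 left.
August 2061 has 31 days: 126 − 31 = 95 left.
July 2061 has 31 days: 95 − 31 = 64 left.
June 2061 has 30 days: 64 − 30 = 34 left.
May 2061 has 31 days: 34 − 31 = 3 left.
April 2061 has 30 days; 30 − 3 = 27 → April 27, 2061.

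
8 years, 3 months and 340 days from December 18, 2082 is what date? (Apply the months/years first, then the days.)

Counting forward 8 years, 3 months and 340 days from December 18, 2082: first the month/year part, then the days.
+8 years → 2090; month 12 + 3 = 15, which is month 3 of year 2091 → March 2091.
Day 18 is valid in March, giving March 18, 2091.
Now add 340 days from March 18, 2091.
March has 31 days, so 31 − 18 = 13 days remain after March 18, 2091; 340 − 13 = 327 left.
April 2091 has 30 days: 327 − 30 = 297 left.
May 2091 has 31 days: 297 − 31 = 266 left.
June 2091 has 30 days: 266 − 30 = 236 left.
July 2091 has 31 days: 236 − 31 = 205 left.
August 2091 has 31 days: 205 − 31 = 174 left.
September 2091 has 30 days: 174 − 30 = 144 left.
October 2091 has 31 days: 144 − 31 = 113 left.
November 2091 has 30 days: 113 − 30 = 83 left.
December 2091 has 31 days: 83 − 31 = 52 left.
January 2092 has 31 days: 52 − 31 = 21 left.
21 days into February 2092 → February 21, 2092.

February 21, 2092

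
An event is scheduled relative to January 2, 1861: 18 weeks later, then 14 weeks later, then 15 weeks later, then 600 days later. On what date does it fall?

July 20, 1863

Adding 18 weeks (= 126 days) from January 2, 1861:
January has 31 days, so 31 − 2 = 29 days remain after January 2, 1861; 126 − 29 = 97 left.
February 1861 has 28 days (1861 is not a leap year): 97 − 28 = 69 left.
March 1861 has 31 days: 69 − 31 = 38 left.
April 1861 has 30 days: 38 − 30 = 8 left.
8 days into May 1861 → May 8, 1861.
Counting forward 14 weeks (= 98 days) from May 8, 1861:
May has 31 days, so 31 − 8 = 23 days remain after May 8, 1861; 98 − 23 = 75 left.
June 1861 has 30 days: 75 − 30 = 45 left.
July 1861 has 31 days: 45 − 31 = 14 left.
14 days into August 1861 → August 14, 1861.
Advancing 15 weeks (= 105 days) from August 14, 1861:
August has 31 days, so 31 − 14 = 17 days remain after August 14, 1861; 105 − 17 = 88 left.
September 1861 has 30 days: 88 − 30 = 58 left.
October 1861 has 31 days: 58 − 31 = 27 left.
27 days into November 1861 → November 27, 1861.
Adding 600 days from November 27, 1861:
November has 30 days, so 30 − 27 = 3 days remain after November 27, 1861; 600 − 3 = 597 left.
December 1861 has 31 days: 597 − 31 = 566 left.
January 1862 has 31 days: 566 − 31 = 535 left.
February 1862 has 28 days (1862 is not a leap year): 535 − 28 = 507 left.
March 1862 has 31 days: 507 − 31 = 476 left.
April 1862 has 30 days: 476 − 30 = 446 left.
May 1862 has 31 days: 446 − 31 = 415 left.
June 1862 has 30 days: 415 − 30 = 385 left.
July 1862 has 31 days: 385 − 31 = 354 left.
August 1862 has 31 days: 354 − 31 = 323 left.
September 1862 has 30 days: 323 − 30 = 293 left.
October 1862 has 31 days: 293 − 31 = 262 left.
November 1862 has 30 days: 262 − 30 = 232 left.
December 1862 has 31 days: 232 − 31 = 201 left.
January 1863 has 31 days: 201 − 31 = 170 left.
February 1863 has 28 days (1863 is not a leap year): 170 − 28 = 142 left.
March 1863 has 31 days: 142 − 31 = 111 left.
April 1863 has 30 days: 111 − 30 = 81 left.
May 1863 has 31 days: 81 − 31 = 50 left.
June 1863 has 30 days: 50 − 30 = 20 left.
20 days into July 1863 → July 20, 1863.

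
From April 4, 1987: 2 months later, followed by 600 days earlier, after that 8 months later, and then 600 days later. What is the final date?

Advancing 2 months from April 4, 1987:
month 4 + 2 = 6 → June 1987.
Day 4 is valid in June, giving June 4, 1987.
Counting back 600 days from June 4, 1987:
Going back 4 days from June 4, 1987 reaches the end of the previous month; 600 − 4 = 596 left.
May 1987 has 31 days: 596 − 31 = 565 left.
April 1987 has 30 days: 565 − 30 = 535 left.
March 1987 has 31 days: 535 − 31 = 504 left.
February 1987 has 28 days (1987 is not a leap year): 504 − 28 = 476 left.
January 1987 has 31 days: 476 − 31 = 445 left.
December 1986 has 31 days: 445 − 31 = 414 left.
November 1986 has 30 days: 414 − 30 = 384 left.
October 1986 has 31 days: 384 − 31 = 353 left.
September 1986 has 30 days: 353 − 30 = 323 left.
August 1986 has 31 days: 323 − 31 = 292 left.
July 1986 has 31 days: 292 − 31 = 261 left.
June 1986 has 30 days: 261 − 30 = 231 left.
May 1986 has 31 days: 231 − 31 = 200 left.
April 1986 has 30 days: 200 − 30 = 170 left.
March 1986 has 31 days: 170 − 31 = 139 left.
February 1986 has 28 days (1986 is not a leap year): 139 − 28 = 111 left.
January 1986 has 31 days: 111 − 31 = 80 left.
December 1985 has 31 days: 80 − 31 = 49 left.
November 1985 has 30 days: 49 − 30 = 19 left.
October 1985 has 31 days; 31 − 19 = 12 → October 12, 1985.
Adding 8 months from October 12, 1985:
month 10 + 8 = 18, which is month 6 of year 1986 → June 1986.
Day 12 is valid in June, giving June 12, 1986.
Adding 600 days from June 12, 1986:
June has 30 days, so 30 − 12 = 18 days remain after June 12, 1986; 600 − 18 = 582 left.
July 1986 has 31 days: 582 − 31 = 551 left.
August 1986 has 31 days: 551 − 31 = 520 left.
September 1986 has 30 days: 520 − 30 = 490 left.
October 1986 has 31 days: 490 − 31 = 459 left.
November 1986 has 30 days: 459 − 30 = 429 left.
December 1986 has 31 days: 429 − 31 = 398 left.
January 1987 has 31 days: 398 − 31 = 367 left.
February 1987 has 28 days (1987 is not a leap year): 367 − 28 = 339 left.
March 1987 has 31 days: 339 − 31 = 308 left.
April 1987 has 30 days: 308 − 30 = 278 left.
May 1987 has 31 days: 278 − 31 = 247 left.
June 1987 has 30 days: 247 − 30 = 217 left.
July 1987 has 31 days: 217 − 31 = 186 left.
August 1987 has 31 days: 186 − 31 = 155 left.
September 1987 has 30 days: 155 − 30 = 125 left.
October 1987 has 31 days: 125 − 31 = 94 left.
November 1987 has 30 days: 94 − 30 = 64 left.
December 1987 has 31 days: 64 − 31 = 33 left.
January 1988 has 31 days: 33 − 31 = 2 left.
2 days into February 1988 → February 2, 1988.

February 2, 1988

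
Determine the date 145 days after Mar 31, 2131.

August 23, 2131

Advancing 145 days from March 31, 2131.
March has 31 days, so 31 − 31 = 0 days remain after March 31, 2131; 145 − 0 = 145 left.
April 2131 has 30 days: 145 − 30 = 115 left.
May 2131 has 31 days: 115 − 31 = 84 left.
June 2131 has 30 days: 84 − 30 = 54 left.
July 2131 has 31 days: 54 − 31 = 23 left.
23 days into August 2131 → August 23, 2131.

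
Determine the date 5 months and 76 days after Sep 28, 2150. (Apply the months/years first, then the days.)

May 15, 2151

Adding 5 months and 76 days from September 28, 2150: first the month/year part, then the days.
month 9 + 5 = 14, which is month 2 of year 2151 → February 2151.
Day 28 is valid in February, giving February 28, 2151.
Now add 76 days from February 28, 2151.
February has 28 days, so 28 − 28 = 0 days remain after February 28, 2151; 76 − 0 = 76 left.
March 2151 has 31 days: 76 − 31 = 45 left.
April 2151 has 30 days: 45 − 30 = 15 left.
15 days into May 2151 → May 15, 2151.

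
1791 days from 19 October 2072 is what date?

Counting forward 1791 days from October 19, 2072.
October has 31 days, so 31 − 19 = 12 days remain after October 19, 2072; 1791 − 12 = 1779 left.
November 2072 has 30 days: 1779 − 30 = 1749 left.
December 2072 has 31 days: 1749 − 31 = 1718 left.
January 2073 has 31 days: 1718 − 31 = 1687 left.
February 2073 has 28 days (2073 is not a leap year): 1687 − 28 = 1659 left.
March 2073 has 31 days: 1659 − 31 = 1628 left.
April 2073 has 30 days: 1628 − 30 = 1598 left.
May 2073 has 31 days: 1598 − 31 = 1567 left.
June 2073 has 30 days: 1567 − 30 = 1537 left.
July 2073 has 31 days: 1537 − 31 = 1506 left.
August 2073 has 31 days: 1506 − 31 = 1475 left.
September 2073 has 30 days: 1475 − 30 = 1445 left.
October 2073 has 31 days: 1445 − 31 = 1414 left.
November 2073 has 30 days: 1414 − 30 = 1384 left.
December 2073 has 31 days: 1384 − 31 = 1353 left.
January 2074 has 31 days: 1353 − 31 = 1322 left.
February 2074 has 28 days (2074 is not a leap year): 1322 − 28 = 1294 left.
March 2074 has 31 days: 1294 − 31 = 1263 left.
April 2074 has 30 days: 1263 − 30 = 1233 left.
May 2074 has 31 days: 1233 − 31 = 1202 left.
June 2074 has 30 days: 1202 − 30 = 1172 left.
July 2074 has 31 days: 1172 − 31 = 1141 left.
August 2074 has 31 days: 1141 − 31 = 1110 left.
September 2074 has 30 days: 1110 − 30 = 1080 left.
October 2074 has 31 days: 1080 − 31 = 1049 left.
November 2074 has 30 days: 1049 − 30 = 1019 left.
December 2074 has 31 days: 1019 − 31 = 988 left.
January 2075 has 31 days: 988 − 31 = 957 left.
February 2075 has 28 days (2075 is not a leap year): 957 − 28 = 929 left.
March 2075 has 31 days: 929 − 31 = 898 left.
April 2075 has 30 days: 898 − 30 = 868 left.
May 2075 has 31 days: 868 − 31 = 837 left.
June 2075 has 30 days: 837 − 30 = 807 left.
July 2075 has 31 days: 807 − 31 = 776 left.
August 2075 has 31 days: 776 − 31 = 745 left.
September 2075 has 30 days: 745 − 30 = 715 left.
October 2075 has 31 days: 715 − 31 = 684 left.
November 2075 has 30 days: 684 − 30 = 654 left.
December 2075 has 31 days: 654 − 31 = 623 left.
January 2076 has 31 days: 623 − 31 = 592 left.
February 2076 has 29 days (2076 is a leap year): 592 − 29 = 563 left.
March 2076 has 31 days: 563 − 31 = 532 left.
April 2076 has 30 days: 532 − 30 = 502 left.
May 2076 has 31 days: 502 − 31 = 471 left.
June 2076 has 30 days: 471 − 30 = 441 left.
July 2076 has 31 days: 441 − 31 = 410 left.
August 2076 has 31 days: 410 − 31 = 379 left.
September 2076 has 30 days: 379 − 30 = 349 left.
October 2076 has 31 days: 349 − 31 = 318 left.
November 2076 has 30 days: 318 − 30 = 288 left.
December 2076 has 31 days: 288 − 31 = 257 left.
January 2077 has 31 days: 257 − 31 = 226 left.
February 2077 has 28 days (2077 is not a leap year): 226 − 28 = 198 left.
March 2077 has 31 days: 198 − 31 = 167 left.
April 2077 has 30 days: 167 − 30 = 137 left.
May 2077 has 31 days: 137 − 31 = 106 left.
June 2077 has 30 days: 106 − 30 = 76 left.
July 2077 has 31 days: 76 − 31 = 45 left.
August 2077 has 31 days: 45 − 31 = 14 left.
14 days into September 2077 → September 14, 2077.

September 14, 2077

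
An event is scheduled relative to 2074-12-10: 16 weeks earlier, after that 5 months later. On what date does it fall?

Counting back 16 weeks (= 112 days) from December 10, 2074:
Going back 10 days from December 10, 2074 reaches the end of the previous month; 112 − 10 = 102 left.
November 2074 has 30 days: 102 − 30 = 72 left.
October 2074 has 31 days: 72 − 31 = 41 left.
September 2074 has 30 days: 41 − 30 = 11 left.
August 2074 has 31 days; 31 − 11 = 20 → August 20, 2074.
Counting forward 5 months from August 20, 2074:
month 8 + 5 = 13, which is month 1 of year 2075 → January 2075.
Day 20 is valid in January, giving January 20, 2075.

January 20, 2075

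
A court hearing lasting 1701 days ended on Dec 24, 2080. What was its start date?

April 28, 2076

Counting back 1701 days from December 24, 2080.
Going back 24 days from December 24, 2080 reaches the end of the previous month; 1701 − 24 = 1677 left.
November 2080 has 30 days: 1677 − 30 = 1647 left.
October 2080 has 31 days: 1647 − 31 = 1616 left.
September 2080 has 30 days: 1616 − 30 = 1586 left.
August 2080 has 31 days: 1586 − 31 = 1555 left.
July 2080 has 31 days: 1555 − 31 = 1524 left.
June 2080 has 30 days: 1524 − 30 = 1494 left.
May 2080 has 31 days: 1494 − 31 = 1463 left.
April 2080 has 30 days: 1463 − 30 = 1433 left.
March 2080 has 31 days: 1433 − 31 = 1402 left.
February 2080 has 29 days (2080 is a leap year): 1402 − 29 = 1373 left.
January 2080 has 31 days: 1373 − 31 = 1342 left.
December 2079 has 31 days: 1342 − 31 = 1311 left.
November 2079 has 30 days: 1311 − 30 = 1281 left.
October 2079 has 31 days: 1281 − 31 = 1250 left.
September 2079 has 30 days: 1250 − 30 = 1220 left.
August 2079 has 31 days: 1220 − 31 = 1189 left.
July 2079 has 31 days: 1189 − 31 = 1158 left.
June 2079 has 30 days: 1158 − 30 = 1128 left.
May 2079 has 31 days: 1128 − 31 = 1097 left.
April 2079 has 30 days: 1097 − 30 = 1067 left.
March 2079 has 31 days: 1067 − 31 = 1036 left.
February 2079 has 28 days (2079 is not a leap year): 1036 − 28 = 1008 left.
January 2079 has 31 days: 1008 − 31 = 977 left.
December 2078 has 31 days: 977 − 31 = 946 left.
November 2078 has 30 days: 946 − 30 = 916 left.
October 2078 has 31 days: 916 − 31 = 885 left.
September 2078 has 30 days: 885 − 30 = 855 left.
August 2078 has 31 days: 855 − 31 = 824 left.
July 2078 has 31 days: 824 − 31 = 793 left.
June 2078 has 30 days: 793 − 30 = 763 left.
May 2078 has 31 days: 763 − 31 = 732 left.
April 2078 has 30 days: 732 − 30 = 702 left.
March 2078 has 31 days: 702 − 31 = 671 left.
February 2078 has 28 days (2078 is not a leap year): 671 − 28 = 643 left.
January 2078 has 31 days: 643 − 31 = 612 left.
December 2077 has 31 days: 612 − 31 = 581 left.
November 2077 has 30 days: 581 − 30 = 551 left.
October 2077 has 31 days: 551 − 31 = 520 left.
September 2077 has 30 days: 520 − 30 = 490 left.
August 2077 has 31 days: 490 − 31 = 459 left.
July 2077 has 31 days: 459 − 31 = 428 left.
June 2077 has 30 days: 428 − 30 = 398 left.
May 2077 has 31 days: 398 − 31 = 367 left.
April 2077 has 30 days: 367 − 30 = 337 left.
March 2077 has 31 days: 337 − 31 = 306 left.
February 2077 has 28 days (2077 is not a leap year): 306 − 28 = 278 left.
January 2077 has 31 days: 278 − 31 = 247 left.
December 2076 has 31 days: 247 − 31 = 216 left.
November 2076 has 30 days: 216 − 30 = 186 left.
October 2076 has 31 days: 186 − 31 = 155 left.
September 2076 has 30 days: 155 − 30 = 125 left.
August 2076 has 31 days: 125 − 31 = 94 left.
July 2076 has 31 days: 94 − 31 = 63 left.
June 2076 has 30 days: 63 − 30 = 33 left.
May 2076 has 31 days: 33 − 31 = 2 left.
April 2076 has 30 days; 30 − 2 = 28 → April 28, 2076.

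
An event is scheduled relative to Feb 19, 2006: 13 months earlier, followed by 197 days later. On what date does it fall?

August 4, 2005

Counting back 13 months from February 19, 2006:
month 2 − 13 = -11, which is month 1 of year 2005 → January 2005.
Day 19 is valid in January, giving January 19, 2005.
Adding 197 days from January 19, 2005:
January has 31 days, so 31 − 19 = 12 days remain after January 19, 2005; 197 − 12 = 185 left.
February 2005 has 28 days (2005 is not a leap year): 185 − 28 = 157 left.
March 2005 has 31 days: 157 − 31 = 126 left.
April 2005 has 30 days: 126 − 30 = 96 left.
May 2005 has 31 days: 96 − 31 = 65 left.
June 2005 has 30 days: 65 − 30 = 35 left.
July 2005 has 31 days: 35 − 31 = 4 left.
4 days into August 2005 → August 4, 2005.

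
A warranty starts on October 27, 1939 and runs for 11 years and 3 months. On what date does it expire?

January 27, 1951

Adding 11 years and 3 months from October 27, 1939.
+11 years → 1950; month 10 + 3 = 13, which is month 1 of year 1951 → January 1951.
Day 27 is valid in January, giving January 27, 1951.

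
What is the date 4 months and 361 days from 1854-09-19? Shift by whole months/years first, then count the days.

January 15, 1856

Counting forward 4 months and 361 days from September 19, 1854: first the month/year part, then the days.
month 9 + 4 = 13, which is month 1 of year 1855 → January 1855.
Day 19 is valid in January, giving January 19, 1855.
Now add 361 days from January 19, 1855.
January has 31 days, so 31 − 19 = 12 days remain after January 19, 1855; 361 − 12 = 349 left.
February 1855 has 28 days (1855 is not a leap year): 349 − 28 = 321 left.
March 1855 has 31 days: 321 − 31 = 290 left.
April 1855 has 30 days: 290 − 30 = 260 left.
May 1855 has 31 days: 260 − 31 = 229 left.
June 1855 has 30 days: 229 − 30 = 199 left.
July 1855 has 31 days: 199 − 31 = 168 left.
August 1855 has 31 days: 168 − 31 = 137 left.
September 1855 has 30 days: 137 − 30 = 107 left.
October 1855 has 31 days: 107 − 31 = 76 left.
November 1855 has 30 days: 76 − 30 = 46 left.
December 1855 has 31 days: 46 − 31 = 15 left.
15 days into January 1856 → January 15, 1856.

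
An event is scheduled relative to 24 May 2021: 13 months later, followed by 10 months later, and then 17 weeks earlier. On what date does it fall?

Advancing 13 months from May 24, 2021:
month 5 + 13 = 18, which is month 6 of year 2022 → June 2022.
Day 24 is valid in June, giving June 24, 2022.
Counting forward 10 months from June 24, 2022:
month 6 + 10 = 16, which is month 4 of year 2023 → April 2023.
Day 24 is valid in April, giving April 24, 2023.
Counting back 17 weeks (= 119 days) from April 24, 2023:
Going back 24 days from April 24, 2023 reaches the end of the previous month; 119 − 24 = 95 left.
March 2023 has 31 days: 95 − 31 = 64 left.
February 2023 has 28 days (2023 is not a leap year): 64 − 28 = 36 left.
January 2023 has 31 days: 36 − 31 = 5 left.
December 2022 has 31 days; 31 − 5 = 26 → December 26, 2022.

December 26, 2022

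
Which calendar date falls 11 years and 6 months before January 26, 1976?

July 26, 1964

Counting back 11 years and 6 months from January 26, 1976.
-11 years → 1965; month 1 − 6 = -5, which is month 7 of year 1964 → July 1964.
Day 26 is valid in July, giving July 26, 1964.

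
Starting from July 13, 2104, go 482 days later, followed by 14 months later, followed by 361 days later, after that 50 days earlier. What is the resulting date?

Adding 482 days from July 13, 2104:
July has 31 days, so 31 − 13 = 18 days remain after July 13, 2104; 482 − 18 = 464 left.
August 2104 has 31 days: 464 − 31 = 433 left.
September 2104 has 30 days: 433 − 30 = 403 left.
October 2104 has 31 days: 403 − 31 = 372 left.
November 2104 has 30 days: 372 − 30 = 342 left.
December 2104 has 31 days: 342 − 31 = 311 left.
January 2105 has 31 days: 311 − 31 = 280 left.
February 2105 has 28 days (2105 is not a leap year): 280 − 28 = 252 left.
March 2105 has 31 days: 252 − 31 = 221 left.
April 2105 has 30 days: 221 − 30 = 191 left.
May 2105 has 31 days: 191 − 31 = 160 left.
June 2105 has 30 days: 160 − 30 = 130 left.
July 2105 has 31 days: 130 − 31 = 99 left.
August 2105 has 31 days: 99 − 31 = 68 left.
September 2105 has 30 days: 68 − 30 = 38 left.
October 2105 has 31 days: 38 − 31 = 7 left.
7 days into November 2105 → November 7, 2105.
Adding 14 months from November 7, 2105:
month 11 + 14 = 25, which is month 1 of year 2107 → January 2107.
Day 7 is valid in January, giving January 7, 2107.
Counting forward 361 days from January 7, 2107:
January has 31 days, so 31 − 7 = 24 days remain after January 7, 2107; 361 − 24 = 337 left.
February 2107 has 28 days (2107 is not a leap year): 337 − 28 = 309 left.
March 2107 has 31 days: 309 − 31 = 278 left.
April 2107 has 30 days: 278 − 30 = 248 left.
May 2107 has 31 days: 248 − 31 = 217 left.
June 2107 has 30 days: 217 − 30 = 187 left.
July 2107 has 31 days: 187 − 31 = 156 left.
August 2107 has 31 days: 156 − 31 = 125 left.
September 2107 has 30 days: 125 − 30 = 95 left.
October 2107 has 31 days: 95 − 31 = 64 left.
November 2107 has 30 days: 64 − 30 = 34 left.
December 2107 has 31 days: 34 − 31 = 3 left.
3 days into January 2108 → January 3, 2108.
Subtracting 50 days from January 3, 2108:
Going back 3 days from January 3, 2108 reaches the end of the previous month; 50 − 3 = 47 left.
December 2107 has 31 days: 47 − 31 = 16 left.
November 2107 has 30 days; 30 − 16 = 14 → November 14, 2107.

November 14, 2107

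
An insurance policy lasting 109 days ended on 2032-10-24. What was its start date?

July 7, 2032

Going back 109 days from October 24, 2032.
Going back 24 days from October 24, 2032 reaches the end of the previous month; 109 − 24 = 85 left.
September 2032 has 30 days: 85 − 30 = 55 left.
August 2032 has 31 days: 55 − 31 = 24 left.
July 2032 has 31 days; 31 − 24 = 7 → July 7, 2032.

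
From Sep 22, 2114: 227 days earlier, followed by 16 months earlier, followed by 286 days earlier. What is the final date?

Counting back 227 days from September 22, 2114:
Going back 22 days from September 22, 2114 reaches the end of the previous month; 227 − 22 = 205 left.
August 2114 has 31 days: 205 − 31 = 174 left.
July 2114 has 31 days: 174 − 31 = 143 left.
June 2114 has 30 days: 143 − 30 = 113 left.
May 2114 has 31 days: 113 − 31 = 82 left.
April 2114 has 30 days: 82 − 30 = 52 left.
March 2114 has 31 days: 52 − 31 = 21 left.
February 2114 has 28 days; 28 − 21 = 7 → February 7, 2114.
Subtracting 16 months from February 7, 2114:
month 2 − 16 = -14, which is month 10 of year 2112 → October 2112.
Day 7 is valid in October, giving October 7, 2112.
Going back 286 days from October 7, 2112:
Going back 7 days from October 7, 2112 reaches the end of the previous month; 286 − 7 = 279 left.
September 2112 has 30 days: 279 − 30 = 249 left.
August 2112 has 31 days: 249 − 31 = 218 left.
July 2112 has 31 days: 218 − 31 = 187 left.
June 2112 has 30 days: 187 − 30 = 157 left.
May 2112 has 31 days: 157 − 31 = 126 left.
April 2112 has 30 days: 126 − 30 = 96 left.
March 2112 has 31 days: 96 − 31 = 65 left.
February 2112 has 29 days (2112 is a leap year): 65 − 29 = 36 left.
January 2112 has 31 days: 36 − 31 = 5 left.
December 2111 has 31 days; 31 − 5 = 26 → December 26, 2111.

December 26, 2111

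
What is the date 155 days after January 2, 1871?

Advancing 155 days from January 2, 1871.
January has 31 days, so 31 − 2 = 29 days remain after January 2, 1871; 155 − 29 = 126 left.
February 1871 has 28 days (1871 is not a leap year): 126 − 28 = 98 left.
March 1871 has 31 days: 98 − 31 = 67 left.
April 1871 has 30 days: 67 − 30 = 37 left.
May 1871 has 31 days: 37 − 31 = 6 left.
6 days into June 1871 → June 6, 1871.

June 6, 1871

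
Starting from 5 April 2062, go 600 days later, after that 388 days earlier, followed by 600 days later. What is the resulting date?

June 25, 2064

Counting forward 600 days from April 5, 2062:
April has 30 days, so 30 − 5 = 25 days remain after April 5, 2062; 600 − 25 = 575 left.
May 2062 has 31 days: 575 − 31 = 544 left.
June 2062 has 30 days: 544 − 30 = 514 left.
July 2062 has 31 days: 514 − 31 = 483 left.
August 2062 has 31 days: 483 − 31 = 452 left.
September 2062 has 30 days: 452 − 30 = 422 left.
October 2062 has 31 days: 422 − 31 = 391 left.
November 2062 has 30 days: 391 − 30 = 361 left.
December 2062 has 31 days: 361 − 31 = 330 left.
January 2063 has 31 days: 330 − 31 = 299 left.
February 2063 has 28 days (2063 is not a leap year): 299 − 28 = 271 left.
March 2063 has 31 days: 271 − 31 = 240 left.
April 2063 has 30 days: 240 − 30 = 210 left.
May 2063 has 31 days: 210 − 31 = 179 left.
June 2063 has 30 days: 179 − 30 = 149 left.
July 2063 has 31 days: 149 − 31 = 118 left.
August 2063 has 31 days: 118 − 31 = 87 left.
September 2063 has 30 days: 87 − 30 = 57 left.
October 2063 has 31 days: 57 − 31 = 26 left.
26 days into November 2063 → November 26, 2063.
Subtracting 388 days from November 26, 2063:
Going back 26 days from November 26, 2063 reaches the end of the previous month; 388 − 26 = 362 left.
October 2063 has 31 days: 362 − 31 = 331 left.
September 2063 has 30 days: 331 − 30 = 301 left.
August 2063 has 31 days: 301 − 31 = 270 left.
July 2063 has 31 days: 270 − 31 = 239 left.
June 2063 has 30 days: 239 − 30 = 209 left.
May 2063 has 31 days: 209 − 31 = 178 left.
April 2063 has 30 days: 178 − 30 = 148 left.
March 2063 has 31 days: 148 − 31 = 117 left.
February 2063 has 28 days (2063 is not a leap year): 117 − 28 = 89 left.
January 2063 has 31 days: 89 − 31 = 58 left.
December 2062 has 31 days: 58 − 31 = 27 left.
November 2062 has 30 days; 30 − 27 = 3 → November 3, 2062.
Adding 600 days from November 3, 2062:
November has 30 days, so 30 − 3 = 27 days remain after November 3, 2062; 600 − 27 = 573 left.
December 2062 has 31 days: 573 − 31 = 542 left.
January 2063 has 31 days: 542 − 31 = 511 left.
February 2063 has 28 days (2063 is not a leap year): 511 − 28 = 483 left.
March 2063 has 31 days: 483 − 31 = 452 left.
April 2063 has 30 days: 452 − 30 = 422 left.
May 2063 has 31 days: 422 − 31 = 391 left.
June 2063 has 30 days: 391 − 30 = 361 left.
July 2063 has 31 days: 361 − 31 = 330 left.
August 2063 has 31 days: 330 − 31 = 299 left.
September 2063 has 30 days: 299 − 30 = 269 left.
October 2063 has 31 days: 269 − 31 = 238 left.
November 2063 has 30 days: 238 − 30 = 208 left.
December 2063 has 31 days: 208 − 31 = 177 left.
January 2064 has 31 days: 177 − 31 = 146 left.
February 2064 has 29 days (2064 is a leap year): 146 − 29 = 117 left.
March 2064 has 31 days: 117 − 31 = 86 left.
April 2064 has 30 days: 86 − 30 = 56 left.
May 2064 has 31 days: 56 − 31 = 25 left.
25 days into June 2064 → June 25, 2064.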